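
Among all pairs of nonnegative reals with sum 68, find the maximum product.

1156

With x + y = 68, the product is P(x) = x(68 − x).
P'(x) = 68 − 2x = 0 gives x = 34; P'' = −2 < 0, so this is the maximum.
P = 34·34 = 1156.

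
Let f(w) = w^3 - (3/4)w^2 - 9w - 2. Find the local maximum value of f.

103/16

f'(w) = 3w^2 - (3/2)w - 9. Setting f'(w) = 0 gives w ∈ {-3/2, 2}.
Second-derivative test with f''(w) = 6w - 3/2: f''(-3/2) = -21/2 < 0 ⇒ local maximum; f''(2) = 21/2 > 0 ⇒ local minimum.
Thus f has its local maximum at w = -3/2, with value 103/16.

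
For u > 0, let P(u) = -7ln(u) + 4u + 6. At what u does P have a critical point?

P'(u) = -7/u + 4 = 0 gives u = 7/4.
P''(u) = 7/u², which is positive for u > 0, so this is a local minimum.
P(7/4) = -7·ln(7/4) + 7 + 6 ≈ 9.0827.

7/4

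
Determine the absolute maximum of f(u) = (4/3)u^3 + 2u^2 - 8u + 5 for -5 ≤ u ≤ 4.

f'(u) = 4u^2 + 4u - 8, which vanishes at u = -2 and u = 1.
Candidates: f(-5) = -215/3,  f(-2) = 55/3,  f(1) = 1/3,  f(4) = 271/3.
The maximum over the interval is 271/3, attained at u = 4.

271/3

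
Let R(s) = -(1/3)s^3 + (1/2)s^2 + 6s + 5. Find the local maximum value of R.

R'(s) = -s^2 + s + 6 = 0 at s = -2, 3.
Since R''(s) = -2s + 1, we get R''(-2) = 5 > 0 ⇒ local minimum; R''(3) = -5 < 0 ⇒ local maximum.
The local maximum is R(3) = 37/2.

37/2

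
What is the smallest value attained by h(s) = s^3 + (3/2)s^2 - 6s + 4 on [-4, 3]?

-12

h'(s) = 3s^2 + 3s - 6, which vanishes at s = -2 and s = 1.
Evaluating at the critical points and endpoints: h(-4) = -12, h(-2) = 14, h(1) = 1/2, h(3) = 53/2.
Hence the absolute minimum is -12 at s = -4.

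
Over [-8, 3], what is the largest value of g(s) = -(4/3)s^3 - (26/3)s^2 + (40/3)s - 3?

55/3

The derivative is -4s^2 - (52/3)s + 40/3, which vanishes at s = -5 and s = 2/3.
Candidates: g(-8) = 55/3; g(-5) = -359/3; g(2/3) = 133/81; g(3) = -77.
So the maximum is g(-8) = 55/3.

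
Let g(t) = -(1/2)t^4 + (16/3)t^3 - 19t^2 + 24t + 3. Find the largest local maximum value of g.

77/6

g'(t) = -2t^3 + 16t^2 - 38t + 24. Setting g'(t) = 0 gives t ∈ {1, 3, 4}.
Second-derivative test with g''(t) = -6t^2 + 32t - 38: g''(1) = -12 < 0 ⇒ local maximum; g''(3) = 4 > 0 ⇒ local minimum; g''(4) = -6 < 0 ⇒ local maximum.
Thus g has its largest local maximum at t = 1, with value 77/6.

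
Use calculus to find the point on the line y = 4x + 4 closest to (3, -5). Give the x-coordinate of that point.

Minimize D(x)^2 = (x - 3)^2 + (4x + 9)^2.
d/dx[D^2] = 2(x - 3) + 2·4·(4x + 9) = 0 ⇒ x = -33/17.
Then y = -64/17 and the distance is √(441/17) ≈ 5.0932.

-33/17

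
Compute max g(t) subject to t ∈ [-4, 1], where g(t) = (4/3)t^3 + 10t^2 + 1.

Differentiating, g'(t) = 4t^2 + 20t; whose only zero in [-4, 1] is t = 0.
Candidates: g(-4) = 227/3, g(0) = 1, g(1) = 37/3.
The maximum over the interval is 227/3, attained at t = -4.

227/3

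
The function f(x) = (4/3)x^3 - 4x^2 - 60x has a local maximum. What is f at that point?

Critical points: f'(x) = 4x^2 - 8x - 60 vanishes at x = -3, 5.
Second-derivative test with f''(x) = 8x - 8: f''(-3) = -32 < 0 ⇒ local maximum; f''(5) = 32 > 0 ⇒ local minimum.
Thus f has its local maximum at x = -3, with value 108.

108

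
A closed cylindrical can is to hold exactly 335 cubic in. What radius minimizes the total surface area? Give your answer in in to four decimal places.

3.7638

With radius r and height h, πr²h = 335 so h = 335/(πr²), and S(r) = 2πr² + 2πrh = 2πr² + 2·335/r.
S'(r) = 4πr − 2·335/r² = 0 ⇒ r³ = 335/(2π), so r ≈ 3.7638 and h = 2r ≈ 7.5275.
S''(r) = 4π + 4·335/r³ > 0, so this is the minimum; S ≈ 267.0204.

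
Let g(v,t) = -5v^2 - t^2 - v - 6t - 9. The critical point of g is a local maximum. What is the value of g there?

∂g/∂v = -10v - 1 = 0 and ∂g/∂t = -2t - 6 = 0, so (v, t) = (-1/10, -3).
The Hessian has g_{vv} = -10, g_{tt} = -2, g_{vt} = 0, giving D = 20 > 0 with g_{vv} < 0, so the point is a local maximum.
g(-1/10, -3) = 1/20.

1/20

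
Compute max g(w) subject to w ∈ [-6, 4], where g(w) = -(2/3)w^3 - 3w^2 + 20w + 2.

74/3

The derivative is -2w^2 - 6w + 20, which vanishes at w = -5 and w = 2.
Candidates: g(-6) = -82; g(-5) = -269/3; g(2) = 74/3; g(4) = -26/3.
Hence the absolute maximum is 74/3 at w = 2.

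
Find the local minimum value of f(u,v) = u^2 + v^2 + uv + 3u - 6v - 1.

-22

∂f/∂u = 2u + v + 3 = 0 and ∂f/∂v = u + 2v - 6 = 0, so (u, v) = (-4, 5).
The Hessian has f_{uu} = 2, f_{vv} = 2, f_{uv} = 1, giving D = 3 > 0 with f_{uu} > 0, so the point is a local minimum.
f(-4, 5) = -22.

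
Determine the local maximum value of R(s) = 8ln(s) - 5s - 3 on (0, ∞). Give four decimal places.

R'(s) = 8/s − 5 = 0 gives s = 8/5.
R''(s) = -8/s², which is negative for s > 0, so this is a local maximum.
R(8/5) = 8·ln(8/5) - 8 - 3 ≈ -7.2400.

-7.2400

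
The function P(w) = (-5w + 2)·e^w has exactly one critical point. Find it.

-3/5

By the product rule, P'(w) = (-5w - 3)·e^w. Since e^w > 0, the only critical point is w = -3/5.
P''(-3/5) has the same sign as -5 < 0, so this is a local maximum.
P(-3/5) = (5)·e^(-3/5) ≈ 2.7441.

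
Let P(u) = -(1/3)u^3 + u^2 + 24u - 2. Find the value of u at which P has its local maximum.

P'(u) = -u^2 + 2u + 24. Setting P'(u) = 0 gives u ∈ {-4, 6}.
Since P''(u) = -2u + 2, we get P''(-4) = 10 > 0 ⇒ local minimum; P''(6) = -10 < 0 ⇒ local maximum.
Thus P has its local maximum at u = 6, with value 106.

6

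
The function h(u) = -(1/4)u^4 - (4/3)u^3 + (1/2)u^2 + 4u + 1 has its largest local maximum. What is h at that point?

43/3

Critical points: h'(u) = -u^3 - 4u^2 + u + 4 vanishes at u = -4, -1, 1.
Second-derivative test with h''(u) = -3u^2 - 8u + 1: h''(-4) = -15 < 0 ⇒ local maximum; h''(-1) = 6 > 0 ⇒ local minimum; h''(1) = -10 < 0 ⇒ local maximum.
Thus h has its largest local maximum at u = -4, with value 43/3.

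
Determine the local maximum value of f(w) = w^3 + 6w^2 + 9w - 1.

f'(w) = 3w^2 + 12w + 9. Setting f'(w) = 0 gives w ∈ {-3, -1}.
f''(w) = 6w + 12. f''(-3) = -6 < 0 ⇒ local maximum; f''(-1) = 6 > 0 ⇒ local minimum.
So the local maximum value is f(-3) = -1.

-1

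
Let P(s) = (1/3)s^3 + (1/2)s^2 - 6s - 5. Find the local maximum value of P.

17/2

P'(s) = s^2 + s - 6 = 0 at s = -3, 2.
P''(s) = 2s + 1. P''(-3) = -5 < 0 ⇒ local maximum; P''(2) = 5 > 0 ⇒ local minimum.
The local maximum is P(-3) = 17/2.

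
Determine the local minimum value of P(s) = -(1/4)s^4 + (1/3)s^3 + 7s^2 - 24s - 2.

-70/3

Critical points: P'(s) = -s^3 + s^2 + 14s - 24 vanishes at s = -4, 2, 3.
Second-derivative test with P''(s) = -3s^2 + 2s + 14: P''(-4) = -42 < 0 ⇒ local maximum; P''(2) = 6 > 0 ⇒ local minimum; P''(3) = -7 < 0 ⇒ local maximum.
The local minimum is P(2) = -70/3.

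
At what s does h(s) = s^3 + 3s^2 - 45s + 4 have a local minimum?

h'(s) = 3s^2 + 6s - 45. Setting h'(s) = 0 gives s ∈ {-5, 3}.
Second-derivative test with h''(s) = 6s + 6: h''(-5) = -24 < 0 ⇒ local maximum; h''(3) = 24 > 0 ⇒ local minimum.
Thus h has its local minimum at s = 3, with value -77.

3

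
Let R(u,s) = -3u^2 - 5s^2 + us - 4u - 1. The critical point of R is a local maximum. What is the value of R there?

∂R/∂u = -6u + s - 4 = 0 and ∂R/∂s = u - 10s = 0, so (u, s) = (-40/59, -4/59).
The Hessian has R_{uu} = -6, R_{ss} = -10, R_{us} = 1, giving D = 59 > 0 with R_{uu} < 0, so the point is a local maximum.
R(-40/59, -4/59) = 21/59.

21/59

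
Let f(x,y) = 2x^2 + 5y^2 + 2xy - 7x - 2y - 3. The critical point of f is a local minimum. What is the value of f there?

-37/4

∂f/∂x = 4x + 2y - 7 = 0 and ∂f/∂y = 2x + 10y - 2 = 0, so (x, y) = (11/6, -1/6).
The Hessian has f_{xx} = 4, f_{yy} = 10, f_{xy} = 2, giving D = 36 > 0 with f_{xx} > 0, so the point is a local minimum.
f(11/6, -1/6) = -37/4.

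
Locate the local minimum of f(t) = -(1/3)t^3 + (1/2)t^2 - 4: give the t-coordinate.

0

f'(t) = -t^2 + t. Setting f'(t) = 0 gives t ∈ {0, 1}.
Second-derivative test with f''(t) = -2t + 1: f''(0) = 1 > 0 ⇒ local minimum; f''(1) = -1 < 0 ⇒ local maximum.
Thus f has its local minimum at t = 0, with value -4.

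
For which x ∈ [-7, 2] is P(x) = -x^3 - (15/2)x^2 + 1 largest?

0

P'(x) = -3x^2 - 15x, which vanishes at x = -5 and x = 0.
Evaluating at the critical points and endpoints: P(-7) = -47/2; P(-5) = -123/2; P(0) = 1; P(2) = -37.
Hence the absolute maximum is 1 at x = 0.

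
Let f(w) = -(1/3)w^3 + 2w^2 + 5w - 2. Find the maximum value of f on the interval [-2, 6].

94/3

f'(w) = -w^2 + 4w + 5, which vanishes at w = -1 and w = 5.
Evaluating at the critical points and endpoints: f(-2) = -4/3; f(-1) = -14/3; f(5) = 94/3; f(6) = 28.
So the maximum is f(5) = 94/3.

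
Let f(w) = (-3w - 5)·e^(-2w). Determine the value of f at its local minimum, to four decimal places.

-15.4684

By the product rule, f'(w) = (6w + 7)·e^(-2w). Since e^(-2w) > 0, the only critical point is w = -7/6.
f''(-7/6) has the same sign as 6 > 0, so this is a local minimum.
f(-7/6) = (-3/2)·e^(7/3) ≈ -15.4684.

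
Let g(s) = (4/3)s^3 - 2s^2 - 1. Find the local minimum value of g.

g'(s) = 4s^2 - 4s = 0 at s = 0, 1.
g''(s) = 8s - 4. g''(0) = -4 < 0 ⇒ local maximum; g''(1) = 4 > 0 ⇒ local minimum.
So the local minimum value is g(1) = -5/3.

-5/3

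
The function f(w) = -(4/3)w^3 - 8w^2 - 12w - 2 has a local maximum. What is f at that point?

10/3

Critical points: f'(w) = -4w^2 - 16w - 12 vanishes at w = -3, -1.
Since f''(w) = -8w - 16, we get f''(-3) = 8 > 0 ⇒ local minimum; f''(-1) = -8 < 0 ⇒ local maximum.
Thus f has its local maximum at w = -1, with value 10/3.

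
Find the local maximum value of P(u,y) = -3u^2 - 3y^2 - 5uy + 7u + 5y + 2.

∂P/∂u = -6u - 5y + 7 = 0 and ∂P/∂y = -5u - 6y + 5 = 0, so (u, y) = (17/11, -5/11).
The Hessian has P_{uu} = -6, P_{yy} = -6, P_{uy} = -5, giving D = 11 > 0 with P_{uu} < 0, so the point is a local maximum.
P(17/11, -5/11) = 69/11.

69/11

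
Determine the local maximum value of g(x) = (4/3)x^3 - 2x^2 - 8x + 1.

17/3

g'(x) = 4x^2 - 4x - 8 = 0 at x = -1, 2.
Second-derivative test with g''(x) = 8x - 4: g''(-1) = -12 < 0 ⇒ local maximum; g''(2) = 12 > 0 ⇒ local minimum.
Thus g has its local maximum at x = -1, with value 17/3.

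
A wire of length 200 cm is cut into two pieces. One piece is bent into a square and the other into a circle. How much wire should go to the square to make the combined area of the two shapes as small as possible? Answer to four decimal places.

112.0198

Let x be the length used for the square. Square side x/4; circle radius (200−x)/(2π).
A(x) = (x/4)² + π·((200−x)/(2π))² = x²/16 + (200−x)²/(4π) for 0 ≤ x ≤ 200. A'(x) = x/8 − (200−x)/(2π) = 0 gives x = 4·200/(π+4) ≈ 112.0198.
A'' = 1/8 + 1/(2π) > 0, so this gives the minimum combined area; x ≈ 112.0198 cm to the square.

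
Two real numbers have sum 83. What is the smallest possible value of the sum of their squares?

With a + b = 83, a^2 + b^2 = a^2 + (83 − a)^2.
The derivative 2a − 2(83 − a) = 4a − 166 vanishes at a = 83/2; second derivative 4 > 0, a minimum.
The minimum is 2·(83/2)^2 = 6889/2.

6889/2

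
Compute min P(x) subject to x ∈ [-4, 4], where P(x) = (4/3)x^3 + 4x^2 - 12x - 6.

-38/3

The derivative is 4x^2 + 8x - 12, which vanishes at x = -3 and x = 1.
Evaluating at the critical points and endpoints: P(-4) = 62/3,  P(-3) = 30,  P(1) = -38/3,  P(4) = 286/3.
Hence the absolute minimum is -38/3 at x = 1.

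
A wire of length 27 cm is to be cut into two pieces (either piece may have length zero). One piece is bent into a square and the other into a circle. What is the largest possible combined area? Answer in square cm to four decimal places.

58.0120

Let x be the length used for the square. Square side x/4; circle radius (27−x)/(2π).
A(x) = (x/4)² + π·((27−x)/(2π))² = x²/16 + (27−x)²/(4π) for 0 ≤ x ≤ 27. A'(x) = x/8 − (27−x)/(2π) = 0 gives x = 4·27/(π+4) ≈ 15.1227.
A'' > 0, so the interior critical point is a minimum; the maximum is at an endpoint. A(0) = 58.0120 and A(27) = 45.5625, so the largest area is 58.0120.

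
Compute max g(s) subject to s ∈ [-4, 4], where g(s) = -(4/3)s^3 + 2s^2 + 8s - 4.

g'(s) = -4s^2 + 4s + 8, which vanishes at s = -1 and s = 2.
Candidates: g(-4) = 244/3, g(-1) = -26/3, g(2) = 28/3, g(4) = -76/3.
Hence the absolute maximum is 244/3 at s = -4.

244/3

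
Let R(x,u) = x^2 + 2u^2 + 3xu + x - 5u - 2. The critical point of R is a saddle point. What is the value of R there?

40

∂R/∂x = 2x + 3u + 1 = 0 and ∂R/∂u = 3x + 4u - 5 = 0, so (x, u) = (19, -13).
The Hessian has R_{xx} = 2, R_{uu} = 4, R_{xu} = 3, giving D = -1 < 0, so the point is a saddle point.
R(19, -13) = 40.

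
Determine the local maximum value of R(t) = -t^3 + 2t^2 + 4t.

8

Critical points: R'(t) = -3t^2 + 4t + 4 vanishes at t = -2/3, 2.
Second-derivative test with R''(t) = -6t + 4: R''(-2/3) = 8 > 0 ⇒ local minimum; R''(2) = -8 < 0 ⇒ local maximum.
So the local maximum value is R(2) = 8.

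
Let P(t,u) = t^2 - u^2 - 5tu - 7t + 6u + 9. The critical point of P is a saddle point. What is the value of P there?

38/29

∂P/∂t = 2t - 5u - 7 = 0 and ∂P/∂u = -5t - 2u + 6 = 0, so (t, u) = (44/29, -23/29).
The Hessian has P_{tt} = 2, P_{uu} = -2, P_{tu} = -5, giving D = -29 < 0, so the point is a saddle point.
P(44/29, -23/29) = 38/29.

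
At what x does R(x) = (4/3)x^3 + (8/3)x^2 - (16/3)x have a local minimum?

2/3

R'(x) = 4x^2 + (16/3)x - 16/3 = 0 at x = -2, 2/3.
R''(x) = 8x + 16/3. R''(-2) = -32/3 < 0 ⇒ local maximum; R''(2/3) = 32/3 > 0 ⇒ local minimum.
So the local minimum value is R(2/3) = -160/81.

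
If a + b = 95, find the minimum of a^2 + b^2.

9025/2

With a + b = 95, a^2 + b^2 = a^2 + (95 − a)^2.
The derivative 2a − 2(95 − a) = 4a − 190 vanishes at a = 95/2; second derivative 4 > 0, a minimum.
The minimum is 2·(95/2)^2 = 9025/2.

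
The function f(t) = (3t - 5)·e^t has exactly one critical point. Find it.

By the product rule, f'(t) = (3t - 2)·e^t. Since e^t > 0, the only critical point is t = 2/3.
f''(2/3) has the same sign as 3 > 0, so this is a local minimum.
f(2/3) = (-3)·e^(2/3) ≈ -5.8432.

2/3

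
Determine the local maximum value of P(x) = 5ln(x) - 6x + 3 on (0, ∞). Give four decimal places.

P'(x) = 5/x − 6 = 0 gives x = 5/6.
P''(x) = -5/x², which is negative for x > 0, so this is a local maximum.
P(5/6) = 5·ln(5/6) - 5 + 3 ≈ -2.9116.

-2.9116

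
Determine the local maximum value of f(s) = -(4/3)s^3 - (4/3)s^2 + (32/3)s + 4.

Critical points: f'(s) = -4s^2 - (8/3)s + 32/3 vanishes at s = -2, 4/3.
f''(s) = -8s - 8/3. f''(-2) = 40/3 > 0 ⇒ local minimum; f''(4/3) = -40/3 < 0 ⇒ local maximum.
The local maximum is f(4/3) = 1028/81.

1028/81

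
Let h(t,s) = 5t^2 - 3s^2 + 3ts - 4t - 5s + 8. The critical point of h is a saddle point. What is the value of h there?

∂h/∂t = 10t + 3s - 4 = 0 and ∂h/∂s = 3t - 6s - 5 = 0, so (t, s) = (13/23, -38/69).
The Hessian has h_{tt} = 10, h_{ss} = -6, h_{ts} = 3, giving D = -69 < 0, so the point is a saddle point.
h(13/23, -38/69) = 569/69.

569/69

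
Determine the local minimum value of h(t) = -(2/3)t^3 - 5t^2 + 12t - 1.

-109

h'(t) = -2t^2 - 10t + 12 = 0 at t = -6, 1.
Second-derivative test with h''(t) = -4t - 10: h''(-6) = 14 > 0 ⇒ local minimum; h''(1) = -14 < 0 ⇒ local maximum.
Thus h has its local minimum at t = -6, with value -109.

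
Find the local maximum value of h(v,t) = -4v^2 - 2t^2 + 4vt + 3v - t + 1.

∂h/∂v = -8v + 4t + 3 = 0 and ∂h/∂t = 4v - 4t - 1 = 0, so (v, t) = (1/2, 1/4).
The Hessian has h_{vv} = -8, h_{tt} = -4, h_{vt} = 4, giving D = 16 > 0 with h_{vv} < 0, so the point is a local maximum.
h(1/2, 1/4) = 13/8.

13/8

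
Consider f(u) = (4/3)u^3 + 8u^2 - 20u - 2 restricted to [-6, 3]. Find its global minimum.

Differentiating, f'(u) = 4u^2 + 16u - 20; which vanishes at u = -5 and u = 1.
Evaluating at the critical points and endpoints: f(-6) = 118,  f(-5) = 394/3,  f(1) = -38/3,  f(3) = 46.
So the minimum is f(1) = -38/3.

-38/3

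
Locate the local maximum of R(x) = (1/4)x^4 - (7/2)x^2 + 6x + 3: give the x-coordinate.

Critical points: R'(x) = x^3 - 7x + 6 vanishes at x = -3, 1, 2.
Since R''(x) = 3x^2 - 7, we get R''(-3) = 20 > 0 ⇒ local minimum; R''(1) = -4 < 0 ⇒ local maximum; R''(2) = 5 > 0 ⇒ local minimum.
Thus R has its local maximum at x = 1, with value 23/4.

1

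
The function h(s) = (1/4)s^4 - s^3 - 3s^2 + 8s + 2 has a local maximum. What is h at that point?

Critical points: h'(s) = s^3 - 3s^2 - 6s + 8 vanishes at s = -2, 1, 4.
h''(s) = 3s^2 - 6s - 6. h''(-2) = 18 > 0 ⇒ local minimum; h''(1) = -9 < 0 ⇒ local maximum; h''(4) = 18 > 0 ⇒ local minimum.
The local maximum is h(1) = 25/4.

25/4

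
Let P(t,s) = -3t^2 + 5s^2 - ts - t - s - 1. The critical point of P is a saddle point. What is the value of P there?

∂P/∂t = -6t - s - 1 = 0 and ∂P/∂s = -t + 10s - 1 = 0, so (t, s) = (-11/61, 5/61).
The Hessian has P_{tt} = -6, P_{ss} = 10, P_{ts} = -1, giving D = -61 < 0, so the point is a saddle point.
P(-11/61, 5/61) = -58/61.

-58/61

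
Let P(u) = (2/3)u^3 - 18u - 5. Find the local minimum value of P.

P'(u) = 2u^2 - 18. Setting P'(u) = 0 gives u ∈ {-3, 3}.
P''(u) = 4u. P''(-3) = -12 < 0 ⇒ local maximum; P''(3) = 12 > 0 ⇒ local minimum.
The local minimum is P(3) = -41.

-41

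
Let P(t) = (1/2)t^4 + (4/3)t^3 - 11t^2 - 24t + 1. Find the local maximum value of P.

P'(t) = 2t^3 + 4t^2 - 22t - 24 = 0 at t = -4, -1, 3.
P''(t) = 6t^2 + 8t - 22. P''(-4) = 42 > 0 ⇒ local minimum; P''(-1) = -24 < 0 ⇒ local maximum; P''(3) = 56 > 0 ⇒ local minimum.
So the local maximum value is P(-1) = 79/6.

79/6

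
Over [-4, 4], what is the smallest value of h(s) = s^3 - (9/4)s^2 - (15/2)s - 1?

-71

The derivative is 3s^2 - (9/2)s - 15/2, which vanishes at s = -1 and s = 5/2.
Evaluating at the critical points and endpoints: h(-4) = -71,  h(-1) = 13/4,  h(5/2) = -291/16,  h(4) = -3.
The minimum over the interval is -71, attained at s = -4.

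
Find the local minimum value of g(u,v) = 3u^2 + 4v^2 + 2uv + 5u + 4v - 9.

∂g/∂u = 6u + 2v + 5 = 0 and ∂g/∂v = 2u + 8v + 4 = 0, so (u, v) = (-8/11, -7/22).
The Hessian has g_{uu} = 6, g_{vv} = 8, g_{uv} = 2, giving D = 44 > 0 with g_{uu} > 0, so the point is a local minimum.
g(-8/11, -7/22) = -126/11.

-126/11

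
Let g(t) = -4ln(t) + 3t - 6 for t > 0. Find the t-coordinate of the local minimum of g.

4/3

g'(t) = -4/t + 3 = 0 gives t = 4/3.
g''(t) = 4/t², which is positive for t > 0, so this is a local minimum.
g(4/3) = -4·ln(4/3) + 4 - 6 ≈ -3.1507.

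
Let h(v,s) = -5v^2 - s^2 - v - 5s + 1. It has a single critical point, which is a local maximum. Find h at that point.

73/10

∂h/∂v = -10v - 1 = 0 and ∂h/∂s = -2s - 5 = 0, so (v, s) = (-1/10, -5/2).
The Hessian has h_{vv} = -10, h_{ss} = -2, h_{vs} = 0, giving D = 20 > 0 with h_{vv} < 0, so the point is a local maximum.
h(-1/10, -5/2) = 73/10.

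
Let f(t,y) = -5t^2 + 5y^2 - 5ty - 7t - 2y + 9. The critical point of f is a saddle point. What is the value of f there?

284/25

∂f/∂t = -10t - 5y - 7 = 0 and ∂f/∂y = -5t + 10y - 2 = 0, so (t, y) = (-16/25, -3/25).
The Hessian has f_{tt} = -10, f_{yy} = 10, f_{ty} = -5, giving D = -125 < 0, so the point is a saddle point.
f(-16/25, -3/25) = 284/25.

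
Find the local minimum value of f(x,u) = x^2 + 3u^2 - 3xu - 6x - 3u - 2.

∂f/∂x = 2x - 3u - 6 = 0 and ∂f/∂u = -3x + 6u - 3 = 0, so (x, u) = (15, 8).
The Hessian has f_{xx} = 2, f_{uu} = 6, f_{xu} = -3, giving D = 3 > 0 with f_{xx} > 0, so the point is a local minimum.
f(15, 8) = -59.

-59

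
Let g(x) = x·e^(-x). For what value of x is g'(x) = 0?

g'(x) = 1·e^(-x) + (x)·(-1)·e^(-x) = (-x + 1)·e^(-x). Since e^(-x) > 0, the only critical point is x = 1.
g''(1) has the same sign as -1 < 0, so this is a local maximum.
g(1) = (1)·e^(-1) ≈ 0.3679.

1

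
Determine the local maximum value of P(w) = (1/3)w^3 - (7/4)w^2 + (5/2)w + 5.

73/12

P'(w) = w^2 - (7/2)w + 5/2. Setting P'(w) = 0 gives w ∈ {1, 5/2}.
Since P''(w) = 2w - 7/2, we get P''(1) = -3/2 < 0 ⇒ local maximum; P''(5/2) = 3/2 > 0 ⇒ local minimum.
The local maximum is P(1) = 73/12.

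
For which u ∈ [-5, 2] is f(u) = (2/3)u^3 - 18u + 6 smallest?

Differentiating, f'(u) = 2u^2 - 18; whose only zero in [-5, 2] is u = -3.
Candidates: f(-5) = 38/3,  f(-3) = 42,  f(2) = -74/3.
So the minimum is f(2) = -74/3.

2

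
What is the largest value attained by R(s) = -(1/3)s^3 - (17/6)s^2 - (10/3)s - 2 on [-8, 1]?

The derivative is -s^2 - (17/3)s - 10/3, which vanishes at s = -5 and s = -2/3.
Compare values at every candidate in [-8, 1]: R(-8) = 14, R(-5) = -29/2, R(-2/3) = -76/81, R(1) = -17/2.
So the maximum is R(-8) = 14.

14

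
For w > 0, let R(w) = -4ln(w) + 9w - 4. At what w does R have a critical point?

4/9

R'(w) = -4/w + 9 = 0 gives w = 4/9.
R''(w) = 4/w², which is positive for w > 0, so this is a local minimum.
R(4/9) = -4·ln(4/9) + 4 - 4 ≈ 3.2437.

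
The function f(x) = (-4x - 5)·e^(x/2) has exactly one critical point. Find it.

-13/4

f'(x) = (-4)·e^(x/2) + (-4x - 5)·(1/2)·e^(x/2) = (-2x - 13/2)·e^(x/2). Since e^(x/2) > 0, the only critical point is x = -13/4.
f''(-13/4) has the same sign as -2 < 0, so this is a local maximum.
f(-13/4) = (8)·e^(-13/8) ≈ 1.5753.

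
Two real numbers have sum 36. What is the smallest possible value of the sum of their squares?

With a + b = 36, a^2 + b^2 = a^2 + (36 − a)^2.
The derivative 2a − 2(36 − a) = 4a − 72 vanishes at a = 18; second derivative 4 > 0, a minimum.
The minimum is 2·(18)^2 = 648.

648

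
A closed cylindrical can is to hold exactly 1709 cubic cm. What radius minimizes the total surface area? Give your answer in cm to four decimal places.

With radius r and height h, πr²h = 1709 so h = 1709/(πr²), and S(r) = 2πr² + 2πrh = 2πr² + 2·1709/r.
S'(r) = 4πr − 2·1709/r² = 0 ⇒ r³ = 1709/(2π), so r ≈ 6.4792 and h = 2r ≈ 12.9584.
S''(r) = 4π + 4·1709/r³ > 0, so this is the minimum; S ≈ 791.3026.

6.4792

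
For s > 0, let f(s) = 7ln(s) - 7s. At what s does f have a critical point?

f'(s) = 7/s − 7 = 0 gives s = 1.
f''(s) = -7/s², which is negative for s > 0, so this is a local maximum.
f(1) = 7·ln(1) - 7 ≈ -7.0000.

1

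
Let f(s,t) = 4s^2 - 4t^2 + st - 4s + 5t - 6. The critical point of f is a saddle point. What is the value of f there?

∂f/∂s = 8s + t - 4 = 0 and ∂f/∂t = s - 8t + 5 = 0, so (s, t) = (27/65, 44/65).
The Hessian has f_{ss} = 8, f_{tt} = -8, f_{st} = 1, giving D = -65 < 0, so the point is a saddle point.
f(27/65, 44/65) = -334/65.

-334/65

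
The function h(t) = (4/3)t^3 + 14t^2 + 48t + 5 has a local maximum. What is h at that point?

h'(t) = 4t^2 + 28t + 48 = 0 at t = -4, -3.
h''(t) = 8t + 28. h''(-4) = -4 < 0 ⇒ local maximum; h''(-3) = 4 > 0 ⇒ local minimum.
Thus h has its local maximum at t = -4, with value -145/3.

-145/3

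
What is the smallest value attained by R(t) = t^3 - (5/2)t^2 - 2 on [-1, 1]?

The derivative is 3t^2 - 5t, whose only zero in [-1, 1] is t = 0.
Compare values at every candidate in [-1, 1]: R(-1) = -11/2, R(0) = -2, R(1) = -7/2.
The minimum over the interval is -11/2, attained at t = -1.

-11/2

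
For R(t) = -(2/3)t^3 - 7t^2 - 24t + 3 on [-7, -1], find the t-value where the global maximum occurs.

Differentiating, R'(t) = -2t^2 - 14t - 24; which vanishes at t = -4 and t = -3.
Compare values at every candidate in [-7, -1]: R(-7) = 170/3; R(-4) = 89/3; R(-3) = 30; R(-1) = 62/3.
The maximum over the interval is 170/3, attained at t = -7.

-7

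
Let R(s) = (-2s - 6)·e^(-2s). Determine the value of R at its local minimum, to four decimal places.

R'(s) = (-2)·e^(-2s) + (-2s - 6)·(-2)·e^(-2s) = (4s + 10)·e^(-2s). Since e^(-2s) > 0, the only critical point is s = -5/2.
R''(-5/2) has the same sign as 4 > 0, so this is a local minimum.
R(-5/2) = (-1)·e^(5) ≈ -148.4132.

-148.4132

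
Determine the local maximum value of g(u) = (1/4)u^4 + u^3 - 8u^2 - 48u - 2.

g'(u) = u^3 + 3u^2 - 16u - 48. Setting g'(u) = 0 gives u ∈ {-4, -3, 4}.
Second-derivative test with g''(u) = 3u^2 + 6u - 16: g''(-4) = 8 > 0 ⇒ local minimum; g''(-3) = -7 < 0 ⇒ local maximum; g''(4) = 56 > 0 ⇒ local minimum.
Thus g has its local maximum at u = -3, with value 253/4.

253/4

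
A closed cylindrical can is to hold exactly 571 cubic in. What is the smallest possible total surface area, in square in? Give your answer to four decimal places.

381.0120

With radius r and height h, πr²h = 571 so h = 571/(πr²), and S(r) = 2πr² + 2πrh = 2πr² + 2·571/r.
S'(r) = 4πr − 2·571/r² = 0 ⇒ r³ = 571/(2π), so r ≈ 4.4959 and h = 2r ≈ 8.9918.
S''(r) = 4π + 4·571/r³ > 0, so this is the minimum; S ≈ 381.0120.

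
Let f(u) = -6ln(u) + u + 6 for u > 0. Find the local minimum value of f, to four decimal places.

f'(u) = -6/u + 1 = 0 gives u = 6.
f''(u) = 6/u², which is positive for u > 0, so this is a local minimum.
f(6) = -6·ln(6) + 6 + 6 ≈ 1.2494.

1.2494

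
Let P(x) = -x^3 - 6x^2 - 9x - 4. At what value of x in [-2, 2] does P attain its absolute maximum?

-1

P'(x) = -3x^2 - 12x - 9, whose only zero in [-2, 2] is x = -1.
Candidates: P(-2) = -2; P(-1) = 0; P(2) = -54.
The maximum over the interval is 0, attained at x = -1.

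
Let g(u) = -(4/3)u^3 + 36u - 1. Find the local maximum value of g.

71

g'(u) = -4u^2 + 36. Setting g'(u) = 0 gives u ∈ {-3, 3}.
Second-derivative test with g''(u) = -8u: g''(-3) = 24 > 0 ⇒ local minimum; g''(3) = -24 < 0 ⇒ local maximum.
Thus g has its local maximum at u = 3, with value 71.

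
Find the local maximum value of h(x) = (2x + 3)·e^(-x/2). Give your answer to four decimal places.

h'(x) = 2·e^(-x/2) + (2x + 3)·(-1/2)·e^(-x/2) = (-x + 1/2)·e^(-x/2). Since e^(-x/2) > 0, the only critical point is x = 1/2.
h''(1/2) has the same sign as -1 < 0, so this is a local maximum.
h(1/2) = (4)·e^(-1/4) ≈ 3.1152.

3.1152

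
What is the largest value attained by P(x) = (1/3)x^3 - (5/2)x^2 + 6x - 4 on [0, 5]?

31/6

P'(x) = x^2 - 5x + 6, which vanishes at x = 2 and x = 3.
Evaluating at the critical points and endpoints: P(0) = -4; P(2) = 2/3; P(3) = 1/2; P(5) = 31/6.
So the maximum is P(5) = 31/6.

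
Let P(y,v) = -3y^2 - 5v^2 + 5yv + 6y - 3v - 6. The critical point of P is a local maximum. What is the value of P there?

-93/35

∂P/∂y = -6y + 5v + 6 = 0 and ∂P/∂v = 5y - 10v - 3 = 0, so (y, v) = (9/7, 12/35).
The Hessian has P_{yy} = -6, P_{vv} = -10, P_{yv} = 5, giving D = 35 > 0 with P_{yy} < 0, so the point is a local maximum.
P(9/7, 12/35) = -93/35.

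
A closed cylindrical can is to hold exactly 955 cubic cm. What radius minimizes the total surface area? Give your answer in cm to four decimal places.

With radius r and height h, πr²h = 955 so h = 955/(πr²), and S(r) = 2πr² + 2πrh = 2πr² + 2·955/r.
S'(r) = 4πr − 2·955/r² = 0 ⇒ r³ = 955/(2π), so r ≈ 5.3367 and h = 2r ≈ 10.6734.
S''(r) = 4π + 4·955/r³ > 0, so this is the minimum; S ≈ 536.8465.

5.3367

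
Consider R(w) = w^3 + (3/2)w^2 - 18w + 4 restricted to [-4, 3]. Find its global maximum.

R'(w) = 3w^2 + 3w - 18, which vanishes at w = -3 and w = 2.
Candidates: R(-4) = 36; R(-3) = 89/2; R(2) = -18; R(3) = -19/2.
Hence the absolute maximum is 89/2 at w = -3.

89/2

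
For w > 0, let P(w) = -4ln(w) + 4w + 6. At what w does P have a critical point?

1

P'(w) = -4/w + 4 = 0 gives w = 1.
P''(w) = 4/w², which is positive for w > 0, so this is a local minimum.
P(1) = -4·ln(1) + 4 + 6 ≈ 10.0000.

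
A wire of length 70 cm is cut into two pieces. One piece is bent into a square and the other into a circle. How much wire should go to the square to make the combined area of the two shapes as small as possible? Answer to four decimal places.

Let x be the length used for the square. Square side x/4; circle radius (70−x)/(2π).
A(x) = (x/4)² + π·((70−x)/(2π))² = x²/16 + (70−x)²/(4π) for 0 ≤ x ≤ 70. A'(x) = x/8 − (70−x)/(2π) = 0 gives x = 4·70/(π+4) ≈ 39.2069.
A'' = 1/8 + 1/(2π) > 0, so this gives the minimum combined area; x ≈ 39.2069 cm to the square.

39.2069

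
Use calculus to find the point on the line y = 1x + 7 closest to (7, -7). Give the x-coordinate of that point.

-7/2

Minimize D(x)^2 = (x - 7)^2 + (x + 14)^2.
d/dx[D^2] = 2(x - 7) + 2·1·(x + 14) = 0 ⇒ x = -7/2.
Then y = 7/2 and the distance is √(441/2) ≈ 14.8492.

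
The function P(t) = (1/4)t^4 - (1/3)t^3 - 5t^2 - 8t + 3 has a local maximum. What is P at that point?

Critical points: P'(t) = t^3 - t^2 - 10t - 8 vanishes at t = -2, -1, 4.
Second-derivative test with P''(t) = 3t^2 - 2t - 10: P''(-2) = 6 > 0 ⇒ local minimum; P''(-1) = -5 < 0 ⇒ local maximum; P''(4) = 30 > 0 ⇒ local minimum.
The local maximum is P(-1) = 79/12.

79/12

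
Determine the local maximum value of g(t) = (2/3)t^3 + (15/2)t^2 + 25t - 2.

-137/6

Critical points: g'(t) = 2t^2 + 15t + 25 vanishes at t = -5, -5/2.
Since g''(t) = 4t + 15, we get g''(-5) = -5 < 0 ⇒ local maximum; g''(-5/2) = 5 > 0 ⇒ local minimum.
Thus g has its local maximum at t = -5, with value -137/6.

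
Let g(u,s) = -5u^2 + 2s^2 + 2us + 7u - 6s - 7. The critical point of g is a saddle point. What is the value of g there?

-153/22

∂g/∂u = -10u + 2s + 7 = 0 and ∂g/∂s = 2u + 4s - 6 = 0, so (u, s) = (10/11, 23/22).
The Hessian has g_{uu} = -10, g_{ss} = 4, g_{us} = 2, giving D = -44 < 0, so the point is a saddle point.
g(10/11, 23/22) = -153/22.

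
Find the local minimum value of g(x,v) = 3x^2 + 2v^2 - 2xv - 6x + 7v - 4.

∂g/∂x = 6x - 2v - 6 = 0 and ∂g/∂v = -2x + 4v + 7 = 0, so (x, v) = (1/2, -3/2).
The Hessian has g_{xx} = 6, g_{vv} = 4, g_{xv} = -2, giving D = 20 > 0 with g_{xx} > 0, so the point is a local minimum.
g(1/2, -3/2) = -43/4.

-43/4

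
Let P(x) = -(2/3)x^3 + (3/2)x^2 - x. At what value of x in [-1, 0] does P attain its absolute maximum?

P'(x) = -2x^2 + 3x - 1, which has no zeros in [-1, 0].
Evaluating at the critical points and endpoints: P(-1) = 19/6,  P(0) = 0.
Hence the absolute maximum is 19/6 at x = -1.

-1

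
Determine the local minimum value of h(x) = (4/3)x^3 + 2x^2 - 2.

-2

h'(x) = 4x^2 + 4x. Setting h'(x) = 0 gives x ∈ {-1, 0}.
Second-derivative test with h''(x) = 8x + 4: h''(-1) = -4 < 0 ⇒ local maximum; h''(0) = 4 > 0 ⇒ local minimum.
So the local minimum value is h(0) = -2.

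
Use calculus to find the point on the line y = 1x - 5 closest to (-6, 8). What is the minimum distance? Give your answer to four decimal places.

Minimize D(x)^2 = (x + 6)^2 + (x - 13)^2.
d/dx[D^2] = 2(x + 6) + 2·1·(x - 13) = 0 ⇒ x = 7/2.
Then y = -3/2 and the distance is √(361/2) ≈ 13.4350.

13.4350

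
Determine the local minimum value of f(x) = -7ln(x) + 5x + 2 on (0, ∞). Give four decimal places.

6.6447

f'(x) = -7/x + 5 = 0 gives x = 7/5.
f''(x) = 7/x², which is positive for x > 0, so this is a local minimum.
f(7/5) = -7·ln(7/5) + 7 + 2 ≈ 6.6447.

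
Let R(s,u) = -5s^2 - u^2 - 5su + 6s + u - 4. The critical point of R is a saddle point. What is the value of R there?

∂R/∂s = -10s - 5u + 6 = 0 and ∂R/∂u = -5s - 2u + 1 = 0, so (s, u) = (-7/5, 4).
The Hessian has R_{ss} = -10, R_{uu} = -2, R_{su} = -5, giving D = -5 < 0, so the point is a saddle point.
R(-7/5, 4) = -31/5.

-31/5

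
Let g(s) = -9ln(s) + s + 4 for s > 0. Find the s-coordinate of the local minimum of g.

9

g'(s) = -9/s + 1 = 0 gives s = 9.
g''(s) = 9/s², which is positive for s > 0, so this is a local minimum.
g(9) = -9·ln(9) + 9 + 4 ≈ -6.7750.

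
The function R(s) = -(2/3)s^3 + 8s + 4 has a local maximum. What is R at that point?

44/3

R'(s) = -2s^2 + 8. Setting R'(s) = 0 gives s ∈ {-2, 2}.
Second-derivative test with R''(s) = -4s: R''(-2) = 8 > 0 ⇒ local minimum; R''(2) = -8 < 0 ⇒ local maximum.
The local maximum is R(2) = 44/3.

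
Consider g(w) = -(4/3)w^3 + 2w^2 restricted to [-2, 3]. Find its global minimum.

-18

g'(w) = -4w^2 + 4w, which vanishes at w = 0 and w = 1.
Compare values at every candidate in [-2, 3]: g(-2) = 56/3; g(0) = 0; g(1) = 2/3; g(3) = -18.
The minimum over the interval is -18, attained at w = 3.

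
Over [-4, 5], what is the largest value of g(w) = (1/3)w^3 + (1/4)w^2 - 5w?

275/12

Differentiating, g'(w) = w^2 + (1/2)w - 5; which vanishes at w = -5/2 and w = 2.
Evaluating at the critical points and endpoints: g(-4) = 8/3, g(-5/2) = 425/48, g(2) = -19/3, g(5) = 275/12.
So the maximum is g(5) = 275/12.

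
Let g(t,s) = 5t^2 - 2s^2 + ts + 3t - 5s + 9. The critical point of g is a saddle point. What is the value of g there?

∂g/∂t = 10t + s + 3 = 0 and ∂g/∂s = t - 4s - 5 = 0, so (t, s) = (-7/41, -53/41).
The Hessian has g_{tt} = 10, g_{ss} = -4, g_{ts} = 1, giving D = -41 < 0, so the point is a saddle point.
g(-7/41, -53/41) = 491/41.

491/41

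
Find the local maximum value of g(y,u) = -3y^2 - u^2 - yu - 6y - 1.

∂g/∂y = -6y - u - 6 = 0 and ∂g/∂u = -y - 2u = 0, so (y, u) = (-12/11, 6/11).
The Hessian has g_{yy} = -6, g_{uu} = -2, g_{yu} = -1, giving D = 11 > 0 with g_{yy} < 0, so the point is a local maximum.
g(-12/11, 6/11) = 25/11.

25/11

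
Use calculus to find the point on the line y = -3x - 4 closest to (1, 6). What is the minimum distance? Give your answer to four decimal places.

Minimize D(x)^2 = (x - 1)^2 + (-3x - 10)^2.
d/dx[D^2] = 2(x - 1) + 2·(-3)·(-3x - 10) = 0 ⇒ x = -29/10.
Then y = 47/10 and the distance is √(169/10) ≈ 4.1110.

4.1110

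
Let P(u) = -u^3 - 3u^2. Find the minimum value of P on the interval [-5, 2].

-20

The derivative is -3u^2 - 6u, which vanishes at u = -2 and u = 0.
Candidates: P(-5) = 50,  P(-2) = -4,  P(0) = 0,  P(2) = -20.
So the minimum is P(2) = -20.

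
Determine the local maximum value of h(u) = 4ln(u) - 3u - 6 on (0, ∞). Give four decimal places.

h'(u) = 4/u − 3 = 0 gives u = 4/3.
h''(u) = -4/u², which is negative for u > 0, so this is a local maximum.
h(4/3) = 4·ln(4/3) - 4 - 6 ≈ -8.8493.

-8.8493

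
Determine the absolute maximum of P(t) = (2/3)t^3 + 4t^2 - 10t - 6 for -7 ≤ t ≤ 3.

P'(t) = 2t^2 + 8t - 10, which vanishes at t = -5 and t = 1.
Evaluating at the critical points and endpoints: P(-7) = 94/3; P(-5) = 182/3; P(1) = -34/3; P(3) = 18.
So the maximum is P(-5) = 182/3.

182/3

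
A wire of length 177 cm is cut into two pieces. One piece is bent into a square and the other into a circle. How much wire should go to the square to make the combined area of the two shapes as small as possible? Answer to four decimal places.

Let x be the length used for the square. Square side x/4; circle radius (177−x)/(2π).
A(x) = (x/4)² + π·((177−x)/(2π))² = x²/16 + (177−x)²/(4π) for 0 ≤ x ≤ 177. A'(x) = x/8 − (177−x)/(2π) = 0 gives x = 4·177/(π+4) ≈ 99.1376.
A'' = 1/8 + 1/(2π) > 0, so this gives the minimum combined area; x ≈ 99.1376 cm to the square.

99.1376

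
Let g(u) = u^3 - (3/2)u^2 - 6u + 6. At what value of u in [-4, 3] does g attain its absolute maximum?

Differentiating, g'(u) = 3u^2 - 3u - 6; which vanishes at u = -1 and u = 2.
Candidates: g(-4) = -58; g(-1) = 19/2; g(2) = -4; g(3) = 3/2.
The maximum over the interval is 19/2, attained at u = -1.

-1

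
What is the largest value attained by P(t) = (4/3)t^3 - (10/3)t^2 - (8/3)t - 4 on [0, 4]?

The derivative is 4t^2 - (20/3)t - 8/3, whose only zero in [0, 4] is t = 2.
Evaluating at the critical points and endpoints: P(0) = -4,  P(2) = -12,  P(4) = 52/3.
The maximum over the interval is 52/3, attained at t = 4.

52/3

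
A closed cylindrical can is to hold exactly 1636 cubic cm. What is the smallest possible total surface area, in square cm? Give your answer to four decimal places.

With radius r and height h, πr²h = 1636 so h = 1636/(πr²), and S(r) = 2πr² + 2πrh = 2πr² + 2·1636/r.
S'(r) = 4πr − 2·1636/r² = 0 ⇒ r³ = 1636/(2π), so r ≈ 6.3856 and h = 2r ≈ 12.7712.
S''(r) = 4π + 4·1636/r³ > 0, so this is the minimum; S ≈ 768.6054.

768.6054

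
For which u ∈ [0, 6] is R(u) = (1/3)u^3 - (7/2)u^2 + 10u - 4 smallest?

The derivative is u^2 - 7u + 10, which vanishes at u = 2 and u = 5.
Candidates: R(0) = -4; R(2) = 14/3; R(5) = 1/6; R(6) = 2.
Hence the absolute minimum is -4 at u = 0.

0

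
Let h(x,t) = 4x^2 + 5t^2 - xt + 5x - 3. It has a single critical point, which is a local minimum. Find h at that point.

∂h/∂x = 8x - t + 5 = 0 and ∂h/∂t = -x + 10t = 0, so (x, t) = (-50/79, -5/79).
The Hessian has h_{xx} = 8, h_{tt} = 10, h_{xt} = -1, giving D = 79 > 0 with h_{xx} > 0, so the point is a local minimum.
h(-50/79, -5/79) = -362/79.

-362/79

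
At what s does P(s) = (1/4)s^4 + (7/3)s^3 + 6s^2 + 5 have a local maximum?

P'(s) = s^3 + 7s^2 + 12s. Setting P'(s) = 0 gives s ∈ {-4, -3, 0}.
Since P''(s) = 3s^2 + 14s + 12, we get P''(-4) = 4 > 0 ⇒ local minimum; P''(-3) = -3 < 0 ⇒ local maximum; P''(0) = 12 > 0 ⇒ local minimum.
The local maximum is P(-3) = 65/4.

-3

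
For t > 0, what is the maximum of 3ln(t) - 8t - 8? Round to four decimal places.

-13.9425

g'(t) = 3/t − 8 = 0 gives t = 3/8.
g''(t) = -3/t², which is negative for t > 0, so this is a local maximum.
g(3/8) = 3·ln(3/8) - 3 - 8 ≈ -13.9425.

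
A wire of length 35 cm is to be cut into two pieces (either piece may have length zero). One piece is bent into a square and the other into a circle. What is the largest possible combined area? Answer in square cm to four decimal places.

Let x be the length used for the square. Square side x/4; circle radius (35−x)/(2π).
A(x) = (x/4)² + π·((35−x)/(2π))² = x²/16 + (35−x)²/(4π) for 0 ≤ x ≤ 35. A'(x) = x/8 − (35−x)/(2π) = 0 gives x = 4·35/(π+4) ≈ 19.6035.
A'' > 0, so the interior critical point is a minimum; the maximum is at an endpoint. A(0) = 97.4824 and A(35) = 76.5625, so the largest area is 97.4824.

97.4824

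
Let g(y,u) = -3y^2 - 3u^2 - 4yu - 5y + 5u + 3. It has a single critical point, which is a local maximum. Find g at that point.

31/2

∂g/∂y = -6y - 4u - 5 = 0 and ∂g/∂u = -4y - 6u + 5 = 0, so (y, u) = (-5/2, 5/2).
The Hessian has g_{yy} = -6, g_{uu} = -6, g_{yu} = -4, giving D = 20 > 0 with g_{yy} < 0, so the point is a local maximum.
g(-5/2, 5/2) = 31/2.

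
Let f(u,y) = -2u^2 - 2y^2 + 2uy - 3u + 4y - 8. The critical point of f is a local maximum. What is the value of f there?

-35/6

∂f/∂u = -4u + 2y - 3 = 0 and ∂f/∂y = 2u - 4y + 4 = 0, so (u, y) = (-1/3, 5/6).
The Hessian has f_{uu} = -4, f_{yy} = -4, f_{uy} = 2, giving D = 12 > 0 with f_{uu} < 0, so the point is a local maximum.
f(-1/3, 5/6) = -35/6.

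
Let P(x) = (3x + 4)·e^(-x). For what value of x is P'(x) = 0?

-1/3

P'(x) = 3·e^(-x) + (3x + 4)·(-1)·e^(-x) = (-3x - 1)·e^(-x). Since e^(-x) > 0, the only critical point is x = -1/3.
P''(-1/3) has the same sign as -3 < 0, so this is a local maximum.
P(-1/3) = (3)·e^(1/3) ≈ 4.1868.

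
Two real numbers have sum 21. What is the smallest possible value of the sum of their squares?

441/2

With a + b = 21, a^2 + b^2 = a^2 + (21 − a)^2.
The derivative 2a − 2(21 − a) = 4a − 42 vanishes at a = 21/2; second derivative 4 > 0, a minimum.
The minimum is 2·(21/2)^2 = 441/2.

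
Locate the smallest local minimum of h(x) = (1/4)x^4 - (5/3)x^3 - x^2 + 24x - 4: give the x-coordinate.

h'(x) = x^3 - 5x^2 - 2x + 24. Setting h'(x) = 0 gives x ∈ {-2, 3, 4}.
h''(x) = 3x^2 - 10x - 2. h''(-2) = 30 > 0 ⇒ local minimum; h''(3) = -5 < 0 ⇒ local maximum; h''(4) = 6 > 0 ⇒ local minimum.
So the smallest local minimum value is h(-2) = -116/3.

-2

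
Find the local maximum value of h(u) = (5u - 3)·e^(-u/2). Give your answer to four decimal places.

h'(u) = 5·e^(-u/2) + (5u - 3)·(-1/2)·e^(-u/2) = (-(5/2)u + 13/2)·e^(-u/2). Since e^(-u/2) > 0, the only critical point is u = 13/5.
h''(13/5) has the same sign as -5/2 < 0, so this is a local maximum.
h(13/5) = (10)·e^(-13/10) ≈ 2.7253.

2.7253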